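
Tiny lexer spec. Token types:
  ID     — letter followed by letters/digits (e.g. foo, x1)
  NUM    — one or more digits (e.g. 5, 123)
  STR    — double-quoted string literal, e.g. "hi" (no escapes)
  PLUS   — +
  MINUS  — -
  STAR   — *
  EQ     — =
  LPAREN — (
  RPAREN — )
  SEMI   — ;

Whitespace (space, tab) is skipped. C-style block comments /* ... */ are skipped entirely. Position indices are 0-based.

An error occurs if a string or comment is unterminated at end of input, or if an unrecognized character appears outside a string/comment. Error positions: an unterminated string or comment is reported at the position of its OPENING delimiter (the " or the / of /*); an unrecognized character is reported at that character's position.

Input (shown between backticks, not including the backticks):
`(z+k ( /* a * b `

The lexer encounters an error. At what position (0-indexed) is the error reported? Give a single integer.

Answer: 7

Derivation:
pos=0: emit LPAREN '('
pos=1: emit ID 'z' (now at pos=2)
pos=2: emit PLUS '+'
pos=3: emit ID 'k' (now at pos=4)
pos=5: emit LPAREN '('
pos=7: enter COMMENT mode (saw '/*')
pos=7: ERROR — unterminated comment (reached EOF)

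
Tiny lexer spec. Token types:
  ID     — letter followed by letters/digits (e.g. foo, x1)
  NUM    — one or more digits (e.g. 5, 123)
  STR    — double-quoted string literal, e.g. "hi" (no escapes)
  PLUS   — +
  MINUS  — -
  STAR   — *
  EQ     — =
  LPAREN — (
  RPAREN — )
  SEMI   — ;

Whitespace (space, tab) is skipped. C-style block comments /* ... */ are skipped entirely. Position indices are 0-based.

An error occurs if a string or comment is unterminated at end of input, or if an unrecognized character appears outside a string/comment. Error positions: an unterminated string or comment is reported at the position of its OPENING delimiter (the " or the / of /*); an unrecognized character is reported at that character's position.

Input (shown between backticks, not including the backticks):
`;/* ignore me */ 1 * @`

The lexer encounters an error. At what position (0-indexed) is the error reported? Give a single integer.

pos=0: emit SEMI ';'
pos=1: enter COMMENT mode (saw '/*')
exit COMMENT mode (now at pos=16)
pos=17: emit NUM '1' (now at pos=18)
pos=19: emit STAR '*'
pos=21: ERROR — unrecognized char '@'

Answer: 21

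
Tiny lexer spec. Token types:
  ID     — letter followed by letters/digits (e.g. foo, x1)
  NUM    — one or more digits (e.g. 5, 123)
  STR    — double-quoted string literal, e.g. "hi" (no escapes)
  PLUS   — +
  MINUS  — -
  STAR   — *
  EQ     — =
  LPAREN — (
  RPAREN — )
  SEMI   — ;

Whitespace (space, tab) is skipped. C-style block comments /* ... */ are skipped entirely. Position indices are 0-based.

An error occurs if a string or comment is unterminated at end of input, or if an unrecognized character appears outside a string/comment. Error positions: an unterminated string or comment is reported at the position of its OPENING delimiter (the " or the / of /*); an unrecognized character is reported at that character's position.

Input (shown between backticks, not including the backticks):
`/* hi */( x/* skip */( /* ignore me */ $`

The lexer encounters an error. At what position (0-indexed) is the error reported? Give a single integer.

Answer: 39

Derivation:
pos=0: enter COMMENT mode (saw '/*')
exit COMMENT mode (now at pos=8)
pos=8: emit LPAREN '('
pos=10: emit ID 'x' (now at pos=11)
pos=11: enter COMMENT mode (saw '/*')
exit COMMENT mode (now at pos=21)
pos=21: emit LPAREN '('
pos=23: enter COMMENT mode (saw '/*')
exit COMMENT mode (now at pos=38)
pos=39: ERROR — unrecognized char '$'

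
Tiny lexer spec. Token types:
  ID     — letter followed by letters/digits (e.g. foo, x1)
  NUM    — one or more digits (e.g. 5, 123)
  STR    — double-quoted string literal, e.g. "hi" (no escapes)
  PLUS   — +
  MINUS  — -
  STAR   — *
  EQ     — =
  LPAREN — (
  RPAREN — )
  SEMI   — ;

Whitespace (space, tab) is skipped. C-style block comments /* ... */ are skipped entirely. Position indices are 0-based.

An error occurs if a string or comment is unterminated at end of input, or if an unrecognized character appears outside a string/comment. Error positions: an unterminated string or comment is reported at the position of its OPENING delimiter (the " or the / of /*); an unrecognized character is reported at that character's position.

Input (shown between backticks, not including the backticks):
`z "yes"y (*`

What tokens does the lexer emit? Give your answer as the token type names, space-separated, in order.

pos=0: emit ID 'z' (now at pos=1)
pos=2: enter STRING mode
pos=2: emit STR "yes" (now at pos=7)
pos=7: emit ID 'y' (now at pos=8)
pos=9: emit LPAREN '('
pos=10: emit STAR '*'
DONE. 5 tokens: [ID, STR, ID, LPAREN, STAR]

Answer: ID STR ID LPAREN STAR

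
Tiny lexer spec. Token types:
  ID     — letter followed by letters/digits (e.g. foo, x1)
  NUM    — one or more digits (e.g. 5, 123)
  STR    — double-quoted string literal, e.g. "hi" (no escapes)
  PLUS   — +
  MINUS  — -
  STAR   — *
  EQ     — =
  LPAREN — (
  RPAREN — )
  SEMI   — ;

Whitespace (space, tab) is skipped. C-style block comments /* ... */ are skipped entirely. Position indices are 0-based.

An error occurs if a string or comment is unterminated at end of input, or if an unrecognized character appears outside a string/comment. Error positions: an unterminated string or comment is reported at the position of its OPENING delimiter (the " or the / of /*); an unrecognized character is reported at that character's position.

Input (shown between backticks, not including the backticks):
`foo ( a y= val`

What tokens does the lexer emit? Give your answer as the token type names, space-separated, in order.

Answer: ID LPAREN ID ID EQ ID

Derivation:
pos=0: emit ID 'foo' (now at pos=3)
pos=4: emit LPAREN '('
pos=6: emit ID 'a' (now at pos=7)
pos=8: emit ID 'y' (now at pos=9)
pos=9: emit EQ '='
pos=11: emit ID 'val' (now at pos=14)
DONE. 6 tokens: [ID, LPAREN, ID, ID, EQ, ID]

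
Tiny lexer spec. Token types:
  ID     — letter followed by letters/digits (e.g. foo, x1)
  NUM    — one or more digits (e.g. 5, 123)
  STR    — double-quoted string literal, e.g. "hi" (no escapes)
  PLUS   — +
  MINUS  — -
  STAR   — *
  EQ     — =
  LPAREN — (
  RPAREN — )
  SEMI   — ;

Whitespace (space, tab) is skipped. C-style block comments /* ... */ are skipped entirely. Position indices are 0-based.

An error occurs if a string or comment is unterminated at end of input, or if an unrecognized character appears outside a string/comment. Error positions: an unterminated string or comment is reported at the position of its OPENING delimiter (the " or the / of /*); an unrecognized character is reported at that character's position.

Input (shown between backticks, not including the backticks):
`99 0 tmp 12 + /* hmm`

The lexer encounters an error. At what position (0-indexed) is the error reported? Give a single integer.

Answer: 14

Derivation:
pos=0: emit NUM '99' (now at pos=2)
pos=3: emit NUM '0' (now at pos=4)
pos=5: emit ID 'tmp' (now at pos=8)
pos=9: emit NUM '12' (now at pos=11)
pos=12: emit PLUS '+'
pos=14: enter COMMENT mode (saw '/*')
pos=14: ERROR — unterminated comment (reached EOF)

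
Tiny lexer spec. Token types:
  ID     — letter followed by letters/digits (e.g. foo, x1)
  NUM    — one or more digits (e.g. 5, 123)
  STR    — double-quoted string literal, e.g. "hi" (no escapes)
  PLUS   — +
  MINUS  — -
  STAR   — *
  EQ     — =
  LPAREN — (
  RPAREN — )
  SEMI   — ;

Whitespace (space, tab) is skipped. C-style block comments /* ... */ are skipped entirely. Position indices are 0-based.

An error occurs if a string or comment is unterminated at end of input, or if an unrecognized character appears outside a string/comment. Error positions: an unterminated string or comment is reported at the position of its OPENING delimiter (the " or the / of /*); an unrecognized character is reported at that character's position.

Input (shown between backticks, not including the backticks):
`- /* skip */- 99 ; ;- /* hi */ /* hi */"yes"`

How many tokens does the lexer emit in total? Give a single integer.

Answer: 7

Derivation:
pos=0: emit MINUS '-'
pos=2: enter COMMENT mode (saw '/*')
exit COMMENT mode (now at pos=12)
pos=12: emit MINUS '-'
pos=14: emit NUM '99' (now at pos=16)
pos=17: emit SEMI ';'
pos=19: emit SEMI ';'
pos=20: emit MINUS '-'
pos=22: enter COMMENT mode (saw '/*')
exit COMMENT mode (now at pos=30)
pos=31: enter COMMENT mode (saw '/*')
exit COMMENT mode (now at pos=39)
pos=39: enter STRING mode
pos=39: emit STR "yes" (now at pos=44)
DONE. 7 tokens: [MINUS, MINUS, NUM, SEMI, SEMI, MINUS, STR]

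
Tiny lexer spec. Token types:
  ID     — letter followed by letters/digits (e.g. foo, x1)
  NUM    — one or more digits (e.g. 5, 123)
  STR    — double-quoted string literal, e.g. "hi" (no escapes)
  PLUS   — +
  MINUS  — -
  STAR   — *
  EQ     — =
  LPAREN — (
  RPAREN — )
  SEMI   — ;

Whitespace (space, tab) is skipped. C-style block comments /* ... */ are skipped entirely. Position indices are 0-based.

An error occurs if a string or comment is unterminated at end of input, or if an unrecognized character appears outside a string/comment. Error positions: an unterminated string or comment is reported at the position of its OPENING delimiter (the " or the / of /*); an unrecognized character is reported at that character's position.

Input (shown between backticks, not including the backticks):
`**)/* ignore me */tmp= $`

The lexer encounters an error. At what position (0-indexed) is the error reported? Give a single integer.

pos=0: emit STAR '*'
pos=1: emit STAR '*'
pos=2: emit RPAREN ')'
pos=3: enter COMMENT mode (saw '/*')
exit COMMENT mode (now at pos=18)
pos=18: emit ID 'tmp' (now at pos=21)
pos=21: emit EQ '='
pos=23: ERROR — unrecognized char '$'

Answer: 23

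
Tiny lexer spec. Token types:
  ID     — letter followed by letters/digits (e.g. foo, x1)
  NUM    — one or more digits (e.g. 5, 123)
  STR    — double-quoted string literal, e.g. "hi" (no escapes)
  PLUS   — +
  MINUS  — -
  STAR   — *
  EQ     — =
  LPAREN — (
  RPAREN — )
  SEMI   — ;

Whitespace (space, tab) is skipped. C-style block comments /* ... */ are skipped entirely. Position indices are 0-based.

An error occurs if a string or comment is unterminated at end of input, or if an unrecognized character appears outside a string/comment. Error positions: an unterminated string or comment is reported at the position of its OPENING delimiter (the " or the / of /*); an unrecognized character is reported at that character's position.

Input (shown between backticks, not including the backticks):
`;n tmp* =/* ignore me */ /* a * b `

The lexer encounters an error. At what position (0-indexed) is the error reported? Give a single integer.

Answer: 25

Derivation:
pos=0: emit SEMI ';'
pos=1: emit ID 'n' (now at pos=2)
pos=3: emit ID 'tmp' (now at pos=6)
pos=6: emit STAR '*'
pos=8: emit EQ '='
pos=9: enter COMMENT mode (saw '/*')
exit COMMENT mode (now at pos=24)
pos=25: enter COMMENT mode (saw '/*')
pos=25: ERROR — unterminated comment (reached EOF)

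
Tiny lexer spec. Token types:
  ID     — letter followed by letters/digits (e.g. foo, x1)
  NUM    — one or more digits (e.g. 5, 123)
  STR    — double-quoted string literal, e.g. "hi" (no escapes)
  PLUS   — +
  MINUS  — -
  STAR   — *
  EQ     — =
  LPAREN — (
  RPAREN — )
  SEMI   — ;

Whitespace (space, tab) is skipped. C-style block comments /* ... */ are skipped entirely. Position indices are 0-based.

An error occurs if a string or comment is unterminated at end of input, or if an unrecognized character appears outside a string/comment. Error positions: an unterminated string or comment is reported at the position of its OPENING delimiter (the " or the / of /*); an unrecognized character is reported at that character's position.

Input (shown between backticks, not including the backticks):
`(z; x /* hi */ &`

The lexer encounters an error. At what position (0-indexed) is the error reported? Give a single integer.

Answer: 15

Derivation:
pos=0: emit LPAREN '('
pos=1: emit ID 'z' (now at pos=2)
pos=2: emit SEMI ';'
pos=4: emit ID 'x' (now at pos=5)
pos=6: enter COMMENT mode (saw '/*')
exit COMMENT mode (now at pos=14)
pos=15: ERROR — unrecognized char '&'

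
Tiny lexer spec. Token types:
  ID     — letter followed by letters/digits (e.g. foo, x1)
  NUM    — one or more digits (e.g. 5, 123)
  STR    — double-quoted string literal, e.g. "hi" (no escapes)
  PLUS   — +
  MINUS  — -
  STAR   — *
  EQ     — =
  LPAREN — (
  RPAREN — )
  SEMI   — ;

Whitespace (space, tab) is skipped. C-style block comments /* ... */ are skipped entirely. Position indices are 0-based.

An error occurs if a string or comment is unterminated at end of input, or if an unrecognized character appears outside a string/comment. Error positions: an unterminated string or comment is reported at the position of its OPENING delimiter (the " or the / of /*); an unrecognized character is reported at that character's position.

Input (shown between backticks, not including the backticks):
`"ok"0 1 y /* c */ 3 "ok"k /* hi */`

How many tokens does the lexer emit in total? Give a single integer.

pos=0: enter STRING mode
pos=0: emit STR "ok" (now at pos=4)
pos=4: emit NUM '0' (now at pos=5)
pos=6: emit NUM '1' (now at pos=7)
pos=8: emit ID 'y' (now at pos=9)
pos=10: enter COMMENT mode (saw '/*')
exit COMMENT mode (now at pos=17)
pos=18: emit NUM '3' (now at pos=19)
pos=20: enter STRING mode
pos=20: emit STR "ok" (now at pos=24)
pos=24: emit ID 'k' (now at pos=25)
pos=26: enter COMMENT mode (saw '/*')
exit COMMENT mode (now at pos=34)
DONE. 7 tokens: [STR, NUM, NUM, ID, NUM, STR, ID]

Answer: 7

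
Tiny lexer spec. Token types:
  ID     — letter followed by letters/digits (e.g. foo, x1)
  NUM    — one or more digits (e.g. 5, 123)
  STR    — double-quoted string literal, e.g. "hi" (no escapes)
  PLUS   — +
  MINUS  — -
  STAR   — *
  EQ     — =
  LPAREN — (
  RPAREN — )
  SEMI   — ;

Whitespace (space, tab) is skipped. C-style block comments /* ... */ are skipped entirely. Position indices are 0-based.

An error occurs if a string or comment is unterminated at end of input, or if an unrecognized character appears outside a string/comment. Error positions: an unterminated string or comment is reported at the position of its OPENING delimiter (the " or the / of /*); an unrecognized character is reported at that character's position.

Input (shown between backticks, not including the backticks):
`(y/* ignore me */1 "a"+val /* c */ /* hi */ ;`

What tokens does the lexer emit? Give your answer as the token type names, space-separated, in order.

Answer: LPAREN ID NUM STR PLUS ID SEMI

Derivation:
pos=0: emit LPAREN '('
pos=1: emit ID 'y' (now at pos=2)
pos=2: enter COMMENT mode (saw '/*')
exit COMMENT mode (now at pos=17)
pos=17: emit NUM '1' (now at pos=18)
pos=19: enter STRING mode
pos=19: emit STR "a" (now at pos=22)
pos=22: emit PLUS '+'
pos=23: emit ID 'val' (now at pos=26)
pos=27: enter COMMENT mode (saw '/*')
exit COMMENT mode (now at pos=34)
pos=35: enter COMMENT mode (saw '/*')
exit COMMENT mode (now at pos=43)
pos=44: emit SEMI ';'
DONE. 7 tokens: [LPAREN, ID, NUM, STR, PLUS, ID, SEMI]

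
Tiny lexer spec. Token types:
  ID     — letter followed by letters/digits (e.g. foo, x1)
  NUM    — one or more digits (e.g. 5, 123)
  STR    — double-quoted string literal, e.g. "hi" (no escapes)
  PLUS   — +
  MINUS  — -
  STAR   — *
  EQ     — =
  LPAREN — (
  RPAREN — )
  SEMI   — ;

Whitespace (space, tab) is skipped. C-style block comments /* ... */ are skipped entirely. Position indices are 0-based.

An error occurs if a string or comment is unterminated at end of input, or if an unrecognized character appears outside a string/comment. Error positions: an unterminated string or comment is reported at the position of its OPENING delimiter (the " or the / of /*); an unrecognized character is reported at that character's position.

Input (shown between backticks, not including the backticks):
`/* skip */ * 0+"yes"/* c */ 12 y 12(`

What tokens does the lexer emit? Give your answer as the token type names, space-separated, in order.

Answer: STAR NUM PLUS STR NUM ID NUM LPAREN

Derivation:
pos=0: enter COMMENT mode (saw '/*')
exit COMMENT mode (now at pos=10)
pos=11: emit STAR '*'
pos=13: emit NUM '0' (now at pos=14)
pos=14: emit PLUS '+'
pos=15: enter STRING mode
pos=15: emit STR "yes" (now at pos=20)
pos=20: enter COMMENT mode (saw '/*')
exit COMMENT mode (now at pos=27)
pos=28: emit NUM '12' (now at pos=30)
pos=31: emit ID 'y' (now at pos=32)
pos=33: emit NUM '12' (now at pos=35)
pos=35: emit LPAREN '('
DONE. 8 tokens: [STAR, NUM, PLUS, STR, NUM, ID, NUM, LPAREN]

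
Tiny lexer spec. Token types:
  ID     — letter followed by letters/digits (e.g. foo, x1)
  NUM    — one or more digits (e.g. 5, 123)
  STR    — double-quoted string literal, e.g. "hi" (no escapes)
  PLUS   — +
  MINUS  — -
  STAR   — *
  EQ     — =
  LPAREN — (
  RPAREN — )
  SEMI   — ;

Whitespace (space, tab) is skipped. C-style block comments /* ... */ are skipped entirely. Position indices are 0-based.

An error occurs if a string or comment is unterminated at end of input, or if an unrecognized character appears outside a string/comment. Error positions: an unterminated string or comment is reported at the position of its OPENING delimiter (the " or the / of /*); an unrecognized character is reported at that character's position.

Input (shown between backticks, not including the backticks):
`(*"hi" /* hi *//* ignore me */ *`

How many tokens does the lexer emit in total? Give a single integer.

pos=0: emit LPAREN '('
pos=1: emit STAR '*'
pos=2: enter STRING mode
pos=2: emit STR "hi" (now at pos=6)
pos=7: enter COMMENT mode (saw '/*')
exit COMMENT mode (now at pos=15)
pos=15: enter COMMENT mode (saw '/*')
exit COMMENT mode (now at pos=30)
pos=31: emit STAR '*'
DONE. 4 tokens: [LPAREN, STAR, STR, STAR]

Answer: 4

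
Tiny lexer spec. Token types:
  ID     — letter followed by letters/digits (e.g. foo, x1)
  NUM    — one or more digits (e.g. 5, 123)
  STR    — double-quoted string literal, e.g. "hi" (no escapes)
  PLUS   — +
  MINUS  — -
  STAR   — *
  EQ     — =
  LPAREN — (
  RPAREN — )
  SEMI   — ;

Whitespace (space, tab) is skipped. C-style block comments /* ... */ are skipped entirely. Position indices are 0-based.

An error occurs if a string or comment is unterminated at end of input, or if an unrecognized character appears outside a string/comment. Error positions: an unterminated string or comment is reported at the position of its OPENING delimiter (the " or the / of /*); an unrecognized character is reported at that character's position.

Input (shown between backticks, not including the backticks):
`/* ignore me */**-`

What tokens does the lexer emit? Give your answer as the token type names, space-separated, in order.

Answer: STAR STAR MINUS

Derivation:
pos=0: enter COMMENT mode (saw '/*')
exit COMMENT mode (now at pos=15)
pos=15: emit STAR '*'
pos=16: emit STAR '*'
pos=17: emit MINUS '-'
DONE. 3 tokens: [STAR, STAR, MINUS]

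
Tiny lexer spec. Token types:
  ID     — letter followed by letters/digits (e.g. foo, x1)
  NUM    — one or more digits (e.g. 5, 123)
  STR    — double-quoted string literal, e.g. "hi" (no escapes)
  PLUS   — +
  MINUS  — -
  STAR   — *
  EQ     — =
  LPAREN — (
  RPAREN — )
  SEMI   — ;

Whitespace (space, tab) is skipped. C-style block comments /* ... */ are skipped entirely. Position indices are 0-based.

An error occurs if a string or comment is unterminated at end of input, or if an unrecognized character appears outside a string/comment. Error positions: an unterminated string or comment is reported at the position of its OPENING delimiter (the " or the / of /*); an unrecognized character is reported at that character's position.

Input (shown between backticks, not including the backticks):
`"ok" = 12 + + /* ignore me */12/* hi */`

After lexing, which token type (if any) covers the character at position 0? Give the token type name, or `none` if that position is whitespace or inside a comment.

Answer: STR

Derivation:
pos=0: enter STRING mode
pos=0: emit STR "ok" (now at pos=4)
pos=5: emit EQ '='
pos=7: emit NUM '12' (now at pos=9)
pos=10: emit PLUS '+'
pos=12: emit PLUS '+'
pos=14: enter COMMENT mode (saw '/*')
exit COMMENT mode (now at pos=29)
pos=29: emit NUM '12' (now at pos=31)
pos=31: enter COMMENT mode (saw '/*')
exit COMMENT mode (now at pos=39)
DONE. 6 tokens: [STR, EQ, NUM, PLUS, PLUS, NUM]
Position 0: char is '"' -> STR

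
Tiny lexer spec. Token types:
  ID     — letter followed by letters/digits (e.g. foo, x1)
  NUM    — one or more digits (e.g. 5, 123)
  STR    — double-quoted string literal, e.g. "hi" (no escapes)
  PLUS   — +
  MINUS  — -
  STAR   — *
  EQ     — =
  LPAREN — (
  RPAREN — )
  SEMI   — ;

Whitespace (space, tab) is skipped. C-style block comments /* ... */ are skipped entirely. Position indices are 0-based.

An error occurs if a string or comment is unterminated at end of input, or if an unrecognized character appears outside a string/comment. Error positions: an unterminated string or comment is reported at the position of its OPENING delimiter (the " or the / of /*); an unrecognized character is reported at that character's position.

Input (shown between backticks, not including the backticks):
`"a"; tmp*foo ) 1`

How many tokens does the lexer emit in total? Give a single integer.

Answer: 7

Derivation:
pos=0: enter STRING mode
pos=0: emit STR "a" (now at pos=3)
pos=3: emit SEMI ';'
pos=5: emit ID 'tmp' (now at pos=8)
pos=8: emit STAR '*'
pos=9: emit ID 'foo' (now at pos=12)
pos=13: emit RPAREN ')'
pos=15: emit NUM '1' (now at pos=16)
DONE. 7 tokens: [STR, SEMI, ID, STAR, ID, RPAREN, NUM]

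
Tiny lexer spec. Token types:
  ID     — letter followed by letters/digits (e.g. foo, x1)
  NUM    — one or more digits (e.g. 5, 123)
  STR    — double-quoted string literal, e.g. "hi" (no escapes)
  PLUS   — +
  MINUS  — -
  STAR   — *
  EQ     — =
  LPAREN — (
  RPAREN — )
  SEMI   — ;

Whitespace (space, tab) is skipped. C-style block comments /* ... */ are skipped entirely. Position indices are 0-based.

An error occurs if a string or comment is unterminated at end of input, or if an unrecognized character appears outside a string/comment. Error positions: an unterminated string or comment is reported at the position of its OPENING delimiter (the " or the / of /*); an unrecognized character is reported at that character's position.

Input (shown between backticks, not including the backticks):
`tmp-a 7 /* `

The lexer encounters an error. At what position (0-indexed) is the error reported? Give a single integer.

Answer: 8

Derivation:
pos=0: emit ID 'tmp' (now at pos=3)
pos=3: emit MINUS '-'
pos=4: emit ID 'a' (now at pos=5)
pos=6: emit NUM '7' (now at pos=7)
pos=8: enter COMMENT mode (saw '/*')
pos=8: ERROR — unterminated comment (reached EOF)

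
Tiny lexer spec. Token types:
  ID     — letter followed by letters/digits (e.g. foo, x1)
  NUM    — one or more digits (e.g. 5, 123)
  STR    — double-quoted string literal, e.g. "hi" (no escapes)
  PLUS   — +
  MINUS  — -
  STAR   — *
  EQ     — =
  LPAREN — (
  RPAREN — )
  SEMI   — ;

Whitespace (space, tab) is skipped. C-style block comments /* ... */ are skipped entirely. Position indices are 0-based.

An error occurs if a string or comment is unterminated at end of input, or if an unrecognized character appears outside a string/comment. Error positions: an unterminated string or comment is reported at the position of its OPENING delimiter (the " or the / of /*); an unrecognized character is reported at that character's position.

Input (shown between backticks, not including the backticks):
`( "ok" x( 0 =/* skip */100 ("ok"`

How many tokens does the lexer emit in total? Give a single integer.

pos=0: emit LPAREN '('
pos=2: enter STRING mode
pos=2: emit STR "ok" (now at pos=6)
pos=7: emit ID 'x' (now at pos=8)
pos=8: emit LPAREN '('
pos=10: emit NUM '0' (now at pos=11)
pos=12: emit EQ '='
pos=13: enter COMMENT mode (saw '/*')
exit COMMENT mode (now at pos=23)
pos=23: emit NUM '100' (now at pos=26)
pos=27: emit LPAREN '('
pos=28: enter STRING mode
pos=28: emit STR "ok" (now at pos=32)
DONE. 9 tokens: [LPAREN, STR, ID, LPAREN, NUM, EQ, NUM, LPAREN, STR]

Answer: 9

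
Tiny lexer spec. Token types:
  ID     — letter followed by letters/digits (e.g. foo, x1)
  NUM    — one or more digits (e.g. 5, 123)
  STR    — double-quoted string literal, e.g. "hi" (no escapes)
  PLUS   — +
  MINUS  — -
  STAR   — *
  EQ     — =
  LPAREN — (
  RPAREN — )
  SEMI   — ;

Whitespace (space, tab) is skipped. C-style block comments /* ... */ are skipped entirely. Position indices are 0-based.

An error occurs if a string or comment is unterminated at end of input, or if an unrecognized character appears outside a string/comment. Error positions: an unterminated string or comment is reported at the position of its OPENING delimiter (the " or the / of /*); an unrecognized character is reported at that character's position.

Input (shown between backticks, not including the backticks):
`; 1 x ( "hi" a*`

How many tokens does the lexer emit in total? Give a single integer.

Answer: 7

Derivation:
pos=0: emit SEMI ';'
pos=2: emit NUM '1' (now at pos=3)
pos=4: emit ID 'x' (now at pos=5)
pos=6: emit LPAREN '('
pos=8: enter STRING mode
pos=8: emit STR "hi" (now at pos=12)
pos=13: emit ID 'a' (now at pos=14)
pos=14: emit STAR '*'
DONE. 7 tokens: [SEMI, NUM, ID, LPAREN, STR, ID, STAR]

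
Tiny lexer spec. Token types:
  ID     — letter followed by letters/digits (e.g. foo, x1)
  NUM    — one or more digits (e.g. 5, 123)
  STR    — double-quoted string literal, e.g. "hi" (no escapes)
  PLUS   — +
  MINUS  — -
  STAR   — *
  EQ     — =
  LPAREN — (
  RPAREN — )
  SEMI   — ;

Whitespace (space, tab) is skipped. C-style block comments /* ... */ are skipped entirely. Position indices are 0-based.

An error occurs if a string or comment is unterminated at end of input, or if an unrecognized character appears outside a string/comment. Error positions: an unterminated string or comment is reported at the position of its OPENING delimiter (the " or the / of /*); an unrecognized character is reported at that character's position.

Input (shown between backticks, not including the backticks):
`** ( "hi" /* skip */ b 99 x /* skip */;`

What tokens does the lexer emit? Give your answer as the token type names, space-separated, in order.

Answer: STAR STAR LPAREN STR ID NUM ID SEMI

Derivation:
pos=0: emit STAR '*'
pos=1: emit STAR '*'
pos=3: emit LPAREN '('
pos=5: enter STRING mode
pos=5: emit STR "hi" (now at pos=9)
pos=10: enter COMMENT mode (saw '/*')
exit COMMENT mode (now at pos=20)
pos=21: emit ID 'b' (now at pos=22)
pos=23: emit NUM '99' (now at pos=25)
pos=26: emit ID 'x' (now at pos=27)
pos=28: enter COMMENT mode (saw '/*')
exit COMMENT mode (now at pos=38)
pos=38: emit SEMI ';'
DONE. 8 tokens: [STAR, STAR, LPAREN, STR, ID, NUM, ID, SEMI]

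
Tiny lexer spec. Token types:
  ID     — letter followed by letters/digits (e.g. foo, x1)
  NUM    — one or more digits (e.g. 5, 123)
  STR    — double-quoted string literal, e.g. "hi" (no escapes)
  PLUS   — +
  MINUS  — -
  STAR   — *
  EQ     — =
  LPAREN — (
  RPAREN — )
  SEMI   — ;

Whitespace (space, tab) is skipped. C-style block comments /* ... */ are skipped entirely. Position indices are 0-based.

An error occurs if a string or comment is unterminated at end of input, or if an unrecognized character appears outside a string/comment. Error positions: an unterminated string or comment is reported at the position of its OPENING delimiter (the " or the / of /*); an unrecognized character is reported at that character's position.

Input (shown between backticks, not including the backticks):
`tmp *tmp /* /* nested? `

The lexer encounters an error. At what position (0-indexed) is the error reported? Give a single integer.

pos=0: emit ID 'tmp' (now at pos=3)
pos=4: emit STAR '*'
pos=5: emit ID 'tmp' (now at pos=8)
pos=9: enter COMMENT mode (saw '/*')
pos=9: ERROR — unterminated comment (reached EOF)

Answer: 9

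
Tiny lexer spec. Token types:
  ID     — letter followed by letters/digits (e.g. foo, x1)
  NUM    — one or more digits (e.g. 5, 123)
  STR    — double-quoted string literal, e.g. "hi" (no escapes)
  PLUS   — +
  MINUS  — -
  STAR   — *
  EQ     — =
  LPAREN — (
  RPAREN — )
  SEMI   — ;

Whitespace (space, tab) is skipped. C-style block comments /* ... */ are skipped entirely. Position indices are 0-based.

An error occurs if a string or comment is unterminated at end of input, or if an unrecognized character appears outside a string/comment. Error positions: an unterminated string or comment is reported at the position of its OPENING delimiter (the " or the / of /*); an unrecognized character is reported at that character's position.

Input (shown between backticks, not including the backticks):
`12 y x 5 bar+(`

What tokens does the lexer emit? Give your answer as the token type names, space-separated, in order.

Answer: NUM ID ID NUM ID PLUS LPAREN

Derivation:
pos=0: emit NUM '12' (now at pos=2)
pos=3: emit ID 'y' (now at pos=4)
pos=5: emit ID 'x' (now at pos=6)
pos=7: emit NUM '5' (now at pos=8)
pos=9: emit ID 'bar' (now at pos=12)
pos=12: emit PLUS '+'
pos=13: emit LPAREN '('
DONE. 7 tokens: [NUM, ID, ID, NUM, ID, PLUS, LPAREN]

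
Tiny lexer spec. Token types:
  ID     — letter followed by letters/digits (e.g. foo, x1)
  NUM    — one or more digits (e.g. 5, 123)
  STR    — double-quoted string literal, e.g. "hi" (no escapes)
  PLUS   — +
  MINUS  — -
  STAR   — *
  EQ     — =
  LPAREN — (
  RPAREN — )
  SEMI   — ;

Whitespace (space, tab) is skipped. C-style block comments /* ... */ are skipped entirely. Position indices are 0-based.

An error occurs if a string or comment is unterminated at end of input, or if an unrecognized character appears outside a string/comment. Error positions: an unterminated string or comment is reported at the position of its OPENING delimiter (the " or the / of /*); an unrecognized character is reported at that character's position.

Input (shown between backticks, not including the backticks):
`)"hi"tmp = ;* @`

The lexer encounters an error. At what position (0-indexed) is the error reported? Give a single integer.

Answer: 14

Derivation:
pos=0: emit RPAREN ')'
pos=1: enter STRING mode
pos=1: emit STR "hi" (now at pos=5)
pos=5: emit ID 'tmp' (now at pos=8)
pos=9: emit EQ '='
pos=11: emit SEMI ';'
pos=12: emit STAR '*'
pos=14: ERROR — unrecognized char '@'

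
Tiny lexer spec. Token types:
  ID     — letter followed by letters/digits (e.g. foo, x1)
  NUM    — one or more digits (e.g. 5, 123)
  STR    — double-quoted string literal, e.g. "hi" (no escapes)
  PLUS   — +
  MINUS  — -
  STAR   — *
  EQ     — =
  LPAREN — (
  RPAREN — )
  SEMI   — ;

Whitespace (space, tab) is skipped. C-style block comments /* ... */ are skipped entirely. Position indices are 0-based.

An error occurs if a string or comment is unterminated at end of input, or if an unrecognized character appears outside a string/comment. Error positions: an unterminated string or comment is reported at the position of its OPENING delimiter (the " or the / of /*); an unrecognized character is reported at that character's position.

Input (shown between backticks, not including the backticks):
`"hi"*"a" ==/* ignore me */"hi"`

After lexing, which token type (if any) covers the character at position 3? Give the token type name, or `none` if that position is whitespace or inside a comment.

Answer: STR

Derivation:
pos=0: enter STRING mode
pos=0: emit STR "hi" (now at pos=4)
pos=4: emit STAR '*'
pos=5: enter STRING mode
pos=5: emit STR "a" (now at pos=8)
pos=9: emit EQ '='
pos=10: emit EQ '='
pos=11: enter COMMENT mode (saw '/*')
exit COMMENT mode (now at pos=26)
pos=26: enter STRING mode
pos=26: emit STR "hi" (now at pos=30)
DONE. 6 tokens: [STR, STAR, STR, EQ, EQ, STR]
Position 3: char is '"' -> STR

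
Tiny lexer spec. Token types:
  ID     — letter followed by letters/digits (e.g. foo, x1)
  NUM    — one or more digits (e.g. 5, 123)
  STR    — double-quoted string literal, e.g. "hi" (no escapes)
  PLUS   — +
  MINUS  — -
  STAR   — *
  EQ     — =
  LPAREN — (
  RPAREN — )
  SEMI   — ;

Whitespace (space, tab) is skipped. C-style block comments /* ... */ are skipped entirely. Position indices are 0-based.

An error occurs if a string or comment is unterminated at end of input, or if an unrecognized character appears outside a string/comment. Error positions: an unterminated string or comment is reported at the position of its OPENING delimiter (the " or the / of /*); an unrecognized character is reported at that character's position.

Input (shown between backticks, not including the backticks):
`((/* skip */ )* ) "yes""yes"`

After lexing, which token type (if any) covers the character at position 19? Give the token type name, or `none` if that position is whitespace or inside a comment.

Answer: STR

Derivation:
pos=0: emit LPAREN '('
pos=1: emit LPAREN '('
pos=2: enter COMMENT mode (saw '/*')
exit COMMENT mode (now at pos=12)
pos=13: emit RPAREN ')'
pos=14: emit STAR '*'
pos=16: emit RPAREN ')'
pos=18: enter STRING mode
pos=18: emit STR "yes" (now at pos=23)
pos=23: enter STRING mode
pos=23: emit STR "yes" (now at pos=28)
DONE. 7 tokens: [LPAREN, LPAREN, RPAREN, STAR, RPAREN, STR, STR]
Position 19: char is 'y' -> STR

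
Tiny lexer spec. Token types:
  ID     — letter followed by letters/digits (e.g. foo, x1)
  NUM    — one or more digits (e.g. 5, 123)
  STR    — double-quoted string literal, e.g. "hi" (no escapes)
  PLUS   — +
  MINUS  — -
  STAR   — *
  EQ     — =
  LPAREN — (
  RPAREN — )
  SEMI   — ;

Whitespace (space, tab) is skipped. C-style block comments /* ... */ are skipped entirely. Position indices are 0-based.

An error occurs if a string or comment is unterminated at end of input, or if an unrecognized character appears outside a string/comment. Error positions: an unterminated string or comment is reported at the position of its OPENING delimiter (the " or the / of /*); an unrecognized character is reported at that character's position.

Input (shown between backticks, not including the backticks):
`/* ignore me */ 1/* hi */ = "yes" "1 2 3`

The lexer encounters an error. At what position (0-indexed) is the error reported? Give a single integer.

Answer: 34

Derivation:
pos=0: enter COMMENT mode (saw '/*')
exit COMMENT mode (now at pos=15)
pos=16: emit NUM '1' (now at pos=17)
pos=17: enter COMMENT mode (saw '/*')
exit COMMENT mode (now at pos=25)
pos=26: emit EQ '='
pos=28: enter STRING mode
pos=28: emit STR "yes" (now at pos=33)
pos=34: enter STRING mode
pos=34: ERROR — unterminated string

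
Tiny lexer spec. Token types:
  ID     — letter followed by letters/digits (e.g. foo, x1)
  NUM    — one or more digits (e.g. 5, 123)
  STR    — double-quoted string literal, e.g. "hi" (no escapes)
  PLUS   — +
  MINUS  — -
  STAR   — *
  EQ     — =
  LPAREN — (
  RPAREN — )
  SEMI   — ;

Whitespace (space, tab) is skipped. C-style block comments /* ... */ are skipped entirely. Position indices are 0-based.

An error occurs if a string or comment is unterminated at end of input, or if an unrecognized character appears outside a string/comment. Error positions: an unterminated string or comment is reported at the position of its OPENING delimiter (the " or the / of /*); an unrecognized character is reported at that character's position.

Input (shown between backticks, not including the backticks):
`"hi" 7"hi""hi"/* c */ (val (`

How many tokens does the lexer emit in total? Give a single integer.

pos=0: enter STRING mode
pos=0: emit STR "hi" (now at pos=4)
pos=5: emit NUM '7' (now at pos=6)
pos=6: enter STRING mode
pos=6: emit STR "hi" (now at pos=10)
pos=10: enter STRING mode
pos=10: emit STR "hi" (now at pos=14)
pos=14: enter COMMENT mode (saw '/*')
exit COMMENT mode (now at pos=21)
pos=22: emit LPAREN '('
pos=23: emit ID 'val' (now at pos=26)
pos=27: emit LPAREN '('
DONE. 7 tokens: [STR, NUM, STR, STR, LPAREN, ID, LPAREN]

Answer: 7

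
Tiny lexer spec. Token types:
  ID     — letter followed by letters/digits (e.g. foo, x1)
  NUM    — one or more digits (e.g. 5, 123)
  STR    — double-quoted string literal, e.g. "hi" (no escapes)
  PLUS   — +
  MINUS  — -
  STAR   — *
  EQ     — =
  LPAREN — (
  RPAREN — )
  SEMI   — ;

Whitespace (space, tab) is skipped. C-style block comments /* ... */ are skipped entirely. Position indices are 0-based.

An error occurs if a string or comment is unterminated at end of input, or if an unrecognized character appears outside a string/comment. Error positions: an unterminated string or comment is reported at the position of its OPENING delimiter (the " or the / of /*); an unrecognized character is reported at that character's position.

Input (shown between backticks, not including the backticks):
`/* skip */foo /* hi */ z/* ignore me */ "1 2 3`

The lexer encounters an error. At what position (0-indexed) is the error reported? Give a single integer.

pos=0: enter COMMENT mode (saw '/*')
exit COMMENT mode (now at pos=10)
pos=10: emit ID 'foo' (now at pos=13)
pos=14: enter COMMENT mode (saw '/*')
exit COMMENT mode (now at pos=22)
pos=23: emit ID 'z' (now at pos=24)
pos=24: enter COMMENT mode (saw '/*')
exit COMMENT mode (now at pos=39)
pos=40: enter STRING mode
pos=40: ERROR — unterminated string

Answer: 40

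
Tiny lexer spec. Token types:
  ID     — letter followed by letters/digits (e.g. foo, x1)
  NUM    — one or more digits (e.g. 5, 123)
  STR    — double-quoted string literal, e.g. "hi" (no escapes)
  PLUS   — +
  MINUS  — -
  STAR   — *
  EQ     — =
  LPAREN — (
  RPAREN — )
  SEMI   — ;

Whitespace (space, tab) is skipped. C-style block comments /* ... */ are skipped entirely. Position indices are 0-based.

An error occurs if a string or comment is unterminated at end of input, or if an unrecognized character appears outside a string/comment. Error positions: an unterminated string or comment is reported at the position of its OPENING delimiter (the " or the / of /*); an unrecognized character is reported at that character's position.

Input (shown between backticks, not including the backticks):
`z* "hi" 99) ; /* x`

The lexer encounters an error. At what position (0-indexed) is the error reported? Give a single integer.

pos=0: emit ID 'z' (now at pos=1)
pos=1: emit STAR '*'
pos=3: enter STRING mode
pos=3: emit STR "hi" (now at pos=7)
pos=8: emit NUM '99' (now at pos=10)
pos=10: emit RPAREN ')'
pos=12: emit SEMI ';'
pos=14: enter COMMENT mode (saw '/*')
pos=14: ERROR — unterminated comment (reached EOF)

Answer: 14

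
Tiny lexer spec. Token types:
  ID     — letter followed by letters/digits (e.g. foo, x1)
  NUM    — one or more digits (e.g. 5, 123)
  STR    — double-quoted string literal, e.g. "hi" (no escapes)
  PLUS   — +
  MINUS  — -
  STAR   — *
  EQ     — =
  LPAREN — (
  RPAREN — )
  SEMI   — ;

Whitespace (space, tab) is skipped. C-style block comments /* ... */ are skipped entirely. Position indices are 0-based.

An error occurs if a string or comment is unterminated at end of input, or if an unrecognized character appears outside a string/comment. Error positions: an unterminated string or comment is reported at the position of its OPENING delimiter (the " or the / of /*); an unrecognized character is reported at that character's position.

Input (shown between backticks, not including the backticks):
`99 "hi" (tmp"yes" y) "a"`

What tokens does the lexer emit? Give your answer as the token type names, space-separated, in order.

pos=0: emit NUM '99' (now at pos=2)
pos=3: enter STRING mode
pos=3: emit STR "hi" (now at pos=7)
pos=8: emit LPAREN '('
pos=9: emit ID 'tmp' (now at pos=12)
pos=12: enter STRING mode
pos=12: emit STR "yes" (now at pos=17)
pos=18: emit ID 'y' (now at pos=19)
pos=19: emit RPAREN ')'
pos=21: enter STRING mode
pos=21: emit STR "a" (now at pos=24)
DONE. 8 tokens: [NUM, STR, LPAREN, ID, STR, ID, RPAREN, STR]

Answer: NUM STR LPAREN ID STR ID RPAREN STR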